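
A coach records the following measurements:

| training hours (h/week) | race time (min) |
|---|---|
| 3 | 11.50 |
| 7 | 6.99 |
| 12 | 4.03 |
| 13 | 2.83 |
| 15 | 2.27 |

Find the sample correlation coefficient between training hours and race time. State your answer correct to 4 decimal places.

-0.9865

n = 5, Σx = 50, Σy = 27.62, Σxy = 202.63, Σx² = 596, Σy² = 210.5128
Sxx = Σx² − (Σx)²/n = 596 − 500 = 96
Sxy = Σxy − (Σx)(Σy)/n = 202.63 − 276.2 = -73.57
Syy = Σy² − (Σy)²/n = 210.5128 − 152.57288 = 57.93992
r = Sxy/√(Sxx·Syy) = -73.57/√(5562.23232) = -73.57/74.580375 = -0.986453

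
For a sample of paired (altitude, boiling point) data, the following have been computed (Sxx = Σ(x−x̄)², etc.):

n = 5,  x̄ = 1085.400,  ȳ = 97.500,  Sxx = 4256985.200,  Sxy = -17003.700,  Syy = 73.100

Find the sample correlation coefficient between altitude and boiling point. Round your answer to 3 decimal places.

-0.964

r = Sxy/√(Sxx·Syy) = -17003.7/√(311185618.12) = -17003.7/17640.454023 = -0.963904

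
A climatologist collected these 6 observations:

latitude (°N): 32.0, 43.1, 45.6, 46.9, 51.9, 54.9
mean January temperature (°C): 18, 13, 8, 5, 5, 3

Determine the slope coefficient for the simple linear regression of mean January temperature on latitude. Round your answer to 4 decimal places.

-0.6845

n = 6, Σx = 274.4, Σy = 52, Σxy = 2159.8, Σx² = 12868.2
Sxx = Σx² − (Σx)²/n = 12868.2 − 12549.226667 = 318.973333
Sxy = Σxy − (Σx)(Σy)/n = 2159.8 − 2378.133333 = -218.333333
b = Sxy/Sxx = -218.333333/318.973333 = -0.684488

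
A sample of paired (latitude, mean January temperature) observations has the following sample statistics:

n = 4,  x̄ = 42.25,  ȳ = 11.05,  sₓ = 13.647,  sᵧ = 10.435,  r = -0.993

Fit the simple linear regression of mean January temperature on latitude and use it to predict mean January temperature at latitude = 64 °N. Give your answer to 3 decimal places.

b = r · sᵧ/sₓ = -0.993 · 10.435/13.647 = -0.759284
a = ȳ − b·x̄ = 11.05 − (-0.759284)·42.25 = 43.129768
ŷ(64) = a + b·64 = 43.129768 + (-0.759284)·64 = -5.464437

-5.464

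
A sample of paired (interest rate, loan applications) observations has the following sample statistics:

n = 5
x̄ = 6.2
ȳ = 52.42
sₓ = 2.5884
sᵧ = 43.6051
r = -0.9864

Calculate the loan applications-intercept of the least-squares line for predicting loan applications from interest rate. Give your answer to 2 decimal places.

b = r · sᵧ/sₓ = -0.9864 · 43.6051/2.5884 = -16.617243
a = ȳ − b·x̄ = 52.42 − (-16.617243)·6.2 = 155.446904

155.45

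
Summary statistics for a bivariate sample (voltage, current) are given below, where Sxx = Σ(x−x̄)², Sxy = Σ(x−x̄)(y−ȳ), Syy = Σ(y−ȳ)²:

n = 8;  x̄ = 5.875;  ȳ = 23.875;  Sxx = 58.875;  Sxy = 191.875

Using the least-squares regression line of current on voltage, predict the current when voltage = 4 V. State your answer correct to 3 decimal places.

b = Sxy/Sxx = 191.875/58.875 = 3.259023
a = ȳ − b·x̄ = 23.875 − 3.259023·5.875 = 4.728238
ŷ(4) = a + b·4 = 4.728238 + 3.259023·4 = 17.764331

17.764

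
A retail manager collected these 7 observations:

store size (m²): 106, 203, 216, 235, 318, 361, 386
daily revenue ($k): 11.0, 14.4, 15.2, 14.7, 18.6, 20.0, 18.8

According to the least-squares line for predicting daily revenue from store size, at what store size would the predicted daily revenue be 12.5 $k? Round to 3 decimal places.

n = 7, Σx = 1825, Σy = 112.7, Σxy = 31218.5, Σx² = 534767
Sxx = Σx² − (Σx)²/n = 534767 − 475803.571429 = 58963.428571
Sxy = Σxy − (Σx)(Σy)/n = 31218.5 − 29382.5 = 1836
b = Sxy/Sxx = 1836/58963.428571 = 0.031138
a = ȳ − b·x̄ = 16.1 − 0.031138·260.714286 = 7.981893
Set a + b·x = 12.5: x = (12.5 − 7.981893) / 0.031138 = 145.099720

145.100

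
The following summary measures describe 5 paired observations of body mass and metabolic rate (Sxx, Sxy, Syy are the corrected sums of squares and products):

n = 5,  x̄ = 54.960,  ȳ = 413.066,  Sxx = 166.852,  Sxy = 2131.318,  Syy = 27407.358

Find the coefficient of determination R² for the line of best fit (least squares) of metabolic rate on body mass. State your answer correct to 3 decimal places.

0.993

R² = Sxy²/(Sxx·Syy) = (2131.318)²/(166.852·27407.358) = 0.993340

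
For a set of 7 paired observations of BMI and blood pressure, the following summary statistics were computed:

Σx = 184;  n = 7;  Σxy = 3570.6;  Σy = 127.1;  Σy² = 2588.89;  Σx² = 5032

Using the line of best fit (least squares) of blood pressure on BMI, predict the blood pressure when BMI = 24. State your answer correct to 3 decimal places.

Sxx = Σx² − (Σx)²/n = 5032 − 4836.571429 = 195.428571
Sxy = Σxy − (Σx)(Σy)/n = 3570.6 − 3340.914286 = 229.685714
b = Sxy/Sxx = 229.685714/195.428571 = 1.175292
a = ȳ − b·x̄ = 18.157143 − 1.175292·26.285714 = -12.736257
ŷ(24) = a + b·24 = -12.736257 + 1.175292·24 = 15.470760

15.471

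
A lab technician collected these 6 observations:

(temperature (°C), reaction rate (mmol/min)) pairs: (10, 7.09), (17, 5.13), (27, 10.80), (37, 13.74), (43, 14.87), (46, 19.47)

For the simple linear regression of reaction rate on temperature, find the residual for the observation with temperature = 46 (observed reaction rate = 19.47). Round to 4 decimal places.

n = 6, Σx = 180, Σy = 71.1, Σxy = 2493.12, Σx² = 6452
Sxx = Σx² − (Σx)²/n = 6452 − 5400 = 1052
Sxy = Σxy − (Σx)(Σy)/n = 2493.12 − 2133 = 360.12
b = Sxy/Sxx = 360.12/1052 = 0.342319
a = ȳ − b·x̄ = 11.85 − 0.342319·30 = 1.580418
ŷ(46) = 1.580418 + 0.342319·46 = 17.327110
residual = y − ŷ = 19.47 − 17.327110 = 2.142890

2.1429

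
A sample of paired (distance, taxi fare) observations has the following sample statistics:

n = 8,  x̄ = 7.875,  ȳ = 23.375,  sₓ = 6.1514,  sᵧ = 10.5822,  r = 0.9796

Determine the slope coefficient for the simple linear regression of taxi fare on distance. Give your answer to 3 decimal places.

b = r · sᵧ/sₓ = 0.9796 · 10.5822/6.1514 = 1.685197

1.685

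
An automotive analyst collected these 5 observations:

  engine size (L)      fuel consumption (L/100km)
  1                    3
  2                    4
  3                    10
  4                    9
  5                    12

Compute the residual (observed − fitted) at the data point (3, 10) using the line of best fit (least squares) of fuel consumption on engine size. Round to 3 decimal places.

n = 5, Σx = 15, Σy = 38, Σxy = 137, Σx² = 55
Sxx = Σx² − (Σx)²/n = 55 − 45 = 10
Sxy = Σxy − (Σx)(Σy)/n = 137 − 114 = 23
b = Sxy/Sxx = 23/10 = 2.3
a = ȳ − b·x̄ = 7.6 − 2.3·3 = 0.7
ŷ(3) = 0.7 + 2.3·3 = 7.6
residual = y − ŷ = 10 − 7.6 = 2.4

2.400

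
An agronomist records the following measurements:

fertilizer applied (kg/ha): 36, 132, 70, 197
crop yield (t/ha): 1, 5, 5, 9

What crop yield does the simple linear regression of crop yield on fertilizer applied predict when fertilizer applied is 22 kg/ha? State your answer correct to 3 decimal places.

1.306

n = 4, Σx = 435, Σy = 20, Σxy = 2819, Σx² = 62429
Sxx = Σx² − (Σx)²/n = 62429 − 47306.25 = 15122.75
Sxy = Σxy − (Σx)(Σy)/n = 2819 − 2175 = 644
b = Sxy/Sxx = 644/15122.75 = 0.042585
a = ȳ − b·x̄ = 5 − 0.042585·108.75 = 0.368898
ŷ(22) = a + b·22 = 0.368898 + 0.042585·22 = 1.305764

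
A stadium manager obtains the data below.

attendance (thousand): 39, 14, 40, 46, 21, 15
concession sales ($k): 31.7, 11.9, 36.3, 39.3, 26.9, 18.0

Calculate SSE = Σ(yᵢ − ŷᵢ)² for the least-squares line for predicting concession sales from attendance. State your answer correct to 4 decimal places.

n = 6, Σx = 175, Σy = 164.1, Σxy = 5497.6, Σx² = 6099, Σy² = 5056.29
Sxx = Σx² − (Σx)²/n = 6099 − 5104.166667 = 994.833333
Sxy = Σxy − (Σx)(Σy)/n = 5497.6 − 4786.25 = 711.35
Syy = Σy² − (Σy)²/n = 5056.29 − 4488.135 = 568.155
b = Sxy/Sxx = 711.35/994.833333 = 0.715044
SSE = Syy − b·Sxy = 568.155 − 0.715044·711.35 = 59.508169

59.5082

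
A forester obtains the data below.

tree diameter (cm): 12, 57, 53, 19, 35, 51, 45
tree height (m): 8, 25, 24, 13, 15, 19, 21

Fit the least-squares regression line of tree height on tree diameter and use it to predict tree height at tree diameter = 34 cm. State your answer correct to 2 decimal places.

n = 7, Σx = 272, Σy = 125, Σxy = 5479, Σx² = 12414
Sxx = Σx² − (Σx)²/n = 12414 − 10569.142857 = 1844.857143
Sxy = Σxy − (Σx)(Σy)/n = 5479 − 4857.142857 = 621.857143
b = Sxy/Sxx = 621.857143/1844.857143 = 0.337076
a = ȳ − b·x̄ = 17.857143 − 0.337076·38.857143 = 4.759331
ŷ(34) = a + b·34 = 4.759331 + 0.337076·34 = 16.219916

16.22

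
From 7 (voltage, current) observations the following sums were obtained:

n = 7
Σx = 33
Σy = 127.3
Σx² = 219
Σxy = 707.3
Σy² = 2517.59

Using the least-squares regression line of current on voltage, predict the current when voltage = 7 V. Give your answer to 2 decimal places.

22.05

Sxx = Σx² − (Σx)²/n = 219 − 155.571429 = 63.428571
Sxy = Σxy − (Σx)(Σy)/n = 707.3 − 600.128571 = 107.171429
b = Sxy/Sxx = 107.171429/63.428571 = 1.689640
a = ȳ − b·x̄ = 18.185714 − 1.689640·4.714286 = 10.220270
ŷ(7) = a + b·7 = 10.220270 + 1.689640·7 = 22.047748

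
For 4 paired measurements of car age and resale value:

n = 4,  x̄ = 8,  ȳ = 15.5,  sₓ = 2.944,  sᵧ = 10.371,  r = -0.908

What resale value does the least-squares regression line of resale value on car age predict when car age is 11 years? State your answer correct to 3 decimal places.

b = r · sᵧ/sₓ = -0.908 · 10.371/2.944 = -3.198664
a = ȳ − b·x̄ = 15.5 − (-3.198664)·8 = 41.089315
ŷ(11) = a + b·11 = 41.089315 + (-3.198664)·11 = 5.904007

5.904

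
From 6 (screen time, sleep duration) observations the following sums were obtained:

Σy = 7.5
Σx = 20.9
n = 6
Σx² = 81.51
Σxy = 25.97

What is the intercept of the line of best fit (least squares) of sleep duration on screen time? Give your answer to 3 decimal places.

Sxx = Σx² − (Σx)²/n = 81.51 − 72.801667 = 8.708333
Sxy = Σxy − (Σx)(Σy)/n = 25.97 − 26.125 = -0.155
b = Sxy/Sxx = -0.155/8.708333 = -0.017799
a = ȳ − b·x̄ = 1.25 − (-0.017799)·3.483333 = 1.312

1.312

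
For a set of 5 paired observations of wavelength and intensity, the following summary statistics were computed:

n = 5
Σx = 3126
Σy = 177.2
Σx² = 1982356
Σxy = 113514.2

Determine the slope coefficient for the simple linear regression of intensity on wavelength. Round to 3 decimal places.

Sxx = Σx² − (Σx)²/n = 1982356 − 1954375.2 = 27980.8
Sxy = Σxy − (Σx)(Σy)/n = 113514.2 − 110785.44 = 2728.76
b = Sxy/Sxx = 2728.76/27980.8 = 0.097523

0.098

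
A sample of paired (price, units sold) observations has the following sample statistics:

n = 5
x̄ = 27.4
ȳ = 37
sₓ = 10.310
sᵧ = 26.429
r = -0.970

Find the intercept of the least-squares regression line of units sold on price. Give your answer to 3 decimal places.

b = r · sᵧ/sₓ = -0.97 · 26.429/10.31 = -2.486531
a = ȳ − b·x̄ = 37 − (-2.486531)·27.4 = 105.130937

105.131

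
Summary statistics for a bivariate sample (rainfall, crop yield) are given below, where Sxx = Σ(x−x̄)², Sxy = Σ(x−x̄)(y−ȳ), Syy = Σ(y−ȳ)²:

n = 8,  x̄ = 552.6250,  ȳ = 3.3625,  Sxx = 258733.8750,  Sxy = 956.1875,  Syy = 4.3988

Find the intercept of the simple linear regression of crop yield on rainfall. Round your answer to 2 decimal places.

b = Sxy/Sxx = 956.1875/258733.875 = 0.003696
a = ȳ − b·x̄ = 3.3625 − 0.003696·552.625 = 1.320196

1.32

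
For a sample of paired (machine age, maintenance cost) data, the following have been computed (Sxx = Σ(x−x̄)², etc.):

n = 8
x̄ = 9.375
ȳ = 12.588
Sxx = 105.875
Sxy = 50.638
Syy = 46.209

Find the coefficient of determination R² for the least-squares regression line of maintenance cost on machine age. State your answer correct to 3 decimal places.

0.524

R² = Sxy²/(Sxx·Syy) = (50.638)²/(105.875·46.209) = 0.524123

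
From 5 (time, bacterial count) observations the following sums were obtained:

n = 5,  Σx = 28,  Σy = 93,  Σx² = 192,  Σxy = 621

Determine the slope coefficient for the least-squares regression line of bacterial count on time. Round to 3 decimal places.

Sxx = Σx² − (Σx)²/n = 192 − 156.8 = 35.2
Sxy = Σxy − (Σx)(Σy)/n = 621 − 520.8 = 100.2
b = Sxy/Sxx = 100.2/35.2 = 2.846591

2.847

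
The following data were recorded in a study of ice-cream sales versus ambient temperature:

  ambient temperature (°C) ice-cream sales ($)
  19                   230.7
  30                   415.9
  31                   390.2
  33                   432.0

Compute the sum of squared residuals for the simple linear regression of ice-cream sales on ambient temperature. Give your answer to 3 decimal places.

n = 4, Σx = 113, Σy = 1468.8, Σxy = 43212.5, Σx² = 3311, Σy² = 565075.34
Sxx = Σx² − (Σx)²/n = 3311 − 3192.25 = 118.75
Sxy = Σxy − (Σx)(Σy)/n = 43212.5 − 41493.6 = 1718.9
Syy = Σy² − (Σy)²/n = 565075.34 − 539343.36 = 25731.98
b = Sxy/Sxx = 1718.9/118.75 = 14.474947
SSE = Syy − b·Sxy = 25731.98 − 14.474947·1718.9 = 850.992968

850.993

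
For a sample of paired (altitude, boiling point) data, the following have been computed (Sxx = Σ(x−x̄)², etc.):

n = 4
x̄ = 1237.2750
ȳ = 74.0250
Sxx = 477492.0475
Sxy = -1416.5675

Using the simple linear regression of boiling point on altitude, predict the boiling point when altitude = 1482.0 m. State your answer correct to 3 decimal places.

b = Sxy/Sxx = -1416.5675/477492.0475 = -0.002967
a = ȳ − b·x̄ = 74.025 − (-0.002967)·1237.275 = 77.695603
ŷ(1482.0) = a + b·1482.0 = 77.695603 + (-0.002967)·1482 = 73.298979

73.299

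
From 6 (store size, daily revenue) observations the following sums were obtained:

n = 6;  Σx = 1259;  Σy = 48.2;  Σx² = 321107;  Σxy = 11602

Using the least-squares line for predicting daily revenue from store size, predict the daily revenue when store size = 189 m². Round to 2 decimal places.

7.49

Sxx = Σx² − (Σx)²/n = 321107 − 264180.166667 = 56926.833333
Sxy = Σxy − (Σx)(Σy)/n = 11602 − 10113.966667 = 1488.033333
b = Sxy/Sxx = 1488.033333/56926.833333 = 0.026139
a = ȳ − b·x̄ = 8.033333 − 0.026139·209.833333 = 2.548416
ŷ(189) = a + b·189 = 2.548416 + 0.026139·189 = 7.488762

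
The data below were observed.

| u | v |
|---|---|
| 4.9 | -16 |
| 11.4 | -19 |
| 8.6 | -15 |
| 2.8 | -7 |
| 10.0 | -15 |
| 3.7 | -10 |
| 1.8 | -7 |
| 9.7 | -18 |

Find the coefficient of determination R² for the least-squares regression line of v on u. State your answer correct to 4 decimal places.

n = 8, Σx = 52.9, Σy = -107, Σxy = -817.8, Σx² = 446.79, Σy² = 1589
Sxx = Σx² − (Σx)²/n = 446.79 − 349.80125 = 96.98875
Sxy = Σxy − (Σx)(Σy)/n = -817.8 − (-707.5375) = -110.2625
Syy = Σy² − (Σy)²/n = 1589 − 1431.125 = 157.875
R² = Sxy²/(Sxx·Syy) = (-110.2625)²/(96.98875·157.875) = 0.794001

0.7940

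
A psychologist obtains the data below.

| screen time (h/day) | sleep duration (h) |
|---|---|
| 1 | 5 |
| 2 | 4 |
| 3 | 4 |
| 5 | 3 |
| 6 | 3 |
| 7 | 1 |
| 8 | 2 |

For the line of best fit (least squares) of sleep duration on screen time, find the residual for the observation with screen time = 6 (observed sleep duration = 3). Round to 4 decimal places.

n = 7, Σx = 32, Σy = 22, Σxy = 81, Σx² = 188
Sxx = Σx² − (Σx)²/n = 188 − 146.285714 = 41.714286
Sxy = Σxy − (Σx)(Σy)/n = 81 − 100.571429 = -19.571429
b = Sxy/Sxx = -19.571429/41.714286 = -0.469178
a = ȳ − b·x̄ = 3.142857 − (-0.469178)·4.571429 = 5.287671
ŷ(6) = 5.287671 + (-0.469178)·6 = 2.472603
residual = y − ŷ = 3 − 2.472603 = 0.527397

0.5274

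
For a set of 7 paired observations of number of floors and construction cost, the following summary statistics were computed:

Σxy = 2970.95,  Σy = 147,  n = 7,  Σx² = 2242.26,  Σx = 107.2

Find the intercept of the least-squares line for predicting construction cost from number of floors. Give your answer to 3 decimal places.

2.647

Sxx = Σx² − (Σx)²/n = 2242.26 − 1641.691429 = 600.568571
Sxy = Σxy − (Σx)(Σy)/n = 2970.95 − 2251.2 = 719.75
b = Sxy/Sxx = 719.75/600.568571 = 1.198448
a = ȳ − b·x̄ = 21 − 1.198448·15.314286 = 2.646630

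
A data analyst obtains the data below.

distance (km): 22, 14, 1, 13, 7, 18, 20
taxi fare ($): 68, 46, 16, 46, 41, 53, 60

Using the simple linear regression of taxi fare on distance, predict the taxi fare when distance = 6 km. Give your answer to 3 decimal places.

n = 7, Σx = 95, Σy = 330, Σxy = 5195, Σx² = 1623
Sxx = Σx² − (Σx)²/n = 1623 − 1289.285714 = 333.714286
Sxy = Σxy − (Σx)(Σy)/n = 5195 − 4478.571429 = 716.428571
b = Sxy/Sxx = 716.428571/333.714286 = 2.146832
a = ȳ − b·x̄ = 47.142857 − 2.146832·13.571429 = 18.007277
ŷ(6) = a + b·6 = 18.007277 + 2.146832·6 = 30.888271

30.888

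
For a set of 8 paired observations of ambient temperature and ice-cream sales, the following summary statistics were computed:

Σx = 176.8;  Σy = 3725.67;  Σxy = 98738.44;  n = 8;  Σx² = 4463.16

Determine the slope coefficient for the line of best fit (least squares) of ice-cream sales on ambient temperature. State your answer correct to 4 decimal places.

Sxx = Σx² − (Σx)²/n = 4463.16 − 3907.28 = 555.88
Sxy = Σxy − (Σx)(Σy)/n = 98738.44 − 82337.307 = 16401.133
b = Sxy/Sxx = 16401.133/555.88 = 29.504809

29.5048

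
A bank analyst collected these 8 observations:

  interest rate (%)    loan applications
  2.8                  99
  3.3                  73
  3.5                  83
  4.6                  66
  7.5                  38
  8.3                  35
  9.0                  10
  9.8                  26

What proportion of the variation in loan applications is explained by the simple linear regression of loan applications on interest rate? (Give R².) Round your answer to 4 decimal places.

0.9178

n = 8, Σx = 48.8, Σy = 430, Σxy = 2032.5, Σx² = 354.32, Σy² = 29820
Sxx = Σx² − (Σx)²/n = 354.32 − 297.68 = 56.64
Sxy = Σxy − (Σx)(Σy)/n = 2032.5 − 2623 = -590.5
Syy = Σy² − (Σy)²/n = 29820 − 23112.5 = 6707.5
R² = Sxy²/(Sxx·Syy) = (-590.5)²/(56.64·6707.5) = 0.917817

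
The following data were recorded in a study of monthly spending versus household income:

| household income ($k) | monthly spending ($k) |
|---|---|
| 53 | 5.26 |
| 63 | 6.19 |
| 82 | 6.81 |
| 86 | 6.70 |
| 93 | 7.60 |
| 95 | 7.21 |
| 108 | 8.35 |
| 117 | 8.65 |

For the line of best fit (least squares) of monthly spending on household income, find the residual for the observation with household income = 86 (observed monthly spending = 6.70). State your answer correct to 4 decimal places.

-0.3390

n = 8, Σx = 697, Σy = 56.77, Σxy = 5108.97, Σx² = 63925
Sxx = Σx² − (Σx)²/n = 63925 − 60726.125 = 3198.875
Sxy = Σxy − (Σx)(Σy)/n = 5108.97 − 4946.08625 = 162.88375
b = Sxy/Sxx = 162.88375/3198.875 = 0.050919
a = ȳ − b·x̄ = 7.09625 − 0.050919·87.125 = 2.659926
ŷ(86) = 2.659926 + 0.050919·86 = 7.038966
residual = y − ŷ = 6.70 − 7.038966 = -0.338966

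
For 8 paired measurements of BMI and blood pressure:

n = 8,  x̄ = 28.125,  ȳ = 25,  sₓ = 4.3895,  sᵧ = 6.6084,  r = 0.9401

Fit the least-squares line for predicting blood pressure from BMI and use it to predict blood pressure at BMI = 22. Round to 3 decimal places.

16.331

b = r · sᵧ/sₓ = 0.9401 · 6.6084/4.3895 = 1.415322
a = ȳ − b·x̄ = 25 − 1.415322·28.125 = -14.805937
ŷ(22) = a + b·22 = -14.805937 + 1.415322·22 = 16.331151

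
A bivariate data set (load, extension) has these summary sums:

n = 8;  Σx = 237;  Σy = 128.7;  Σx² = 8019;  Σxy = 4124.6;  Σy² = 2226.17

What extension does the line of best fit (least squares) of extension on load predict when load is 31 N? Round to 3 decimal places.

16.517

Sxx = Σx² − (Σx)²/n = 8019 − 7021.125 = 997.875
Sxy = Σxy − (Σx)(Σy)/n = 4124.6 − 3812.7375 = 311.8625
b = Sxy/Sxx = 311.8625/997.875 = 0.312527
a = ȳ − b·x̄ = 16.0875 − 0.312527·29.625 = 6.828899
ŷ(31) = a + b·31 = 6.828899 + 0.312527·31 = 16.517224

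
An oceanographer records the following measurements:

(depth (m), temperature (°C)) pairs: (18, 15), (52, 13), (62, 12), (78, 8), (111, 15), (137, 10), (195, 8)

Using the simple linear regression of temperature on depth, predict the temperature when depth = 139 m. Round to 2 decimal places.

10.17

n = 7, Σx = 653, Σy = 81, Σxy = 6909, Σx² = 82071
Sxx = Σx² − (Σx)²/n = 82071 − 60915.571429 = 21155.428571
Sxy = Σxy − (Σx)(Σy)/n = 6909 − 7556.142857 = -647.142857
b = Sxy/Sxx = -647.142857/21155.428571 = -0.030590
a = ȳ − b·x̄ = 11.571429 − (-0.030590)·93.285714 = 14.425031
ŷ(139) = a + b·139 = 14.425031 + (-0.030590)·139 = 10.173032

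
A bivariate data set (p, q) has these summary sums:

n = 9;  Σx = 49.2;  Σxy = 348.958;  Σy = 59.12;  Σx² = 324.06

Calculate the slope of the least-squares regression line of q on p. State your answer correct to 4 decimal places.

Sxx = Σx² − (Σx)²/n = 324.06 − 268.96 = 55.1
Sxy = Σxy − (Σx)(Σy)/n = 348.958 − 323.189333 = 25.768667
b = Sxy/Sxx = 25.768667/55.1 = 0.467671

0.4677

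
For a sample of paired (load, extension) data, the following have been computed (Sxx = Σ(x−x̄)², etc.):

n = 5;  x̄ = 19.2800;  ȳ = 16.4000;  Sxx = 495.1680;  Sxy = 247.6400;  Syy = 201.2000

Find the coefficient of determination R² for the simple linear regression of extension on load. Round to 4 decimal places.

0.6155

R² = Sxy²/(Sxx·Syy) = (247.64)²/(495.168·201.2) = 0.615547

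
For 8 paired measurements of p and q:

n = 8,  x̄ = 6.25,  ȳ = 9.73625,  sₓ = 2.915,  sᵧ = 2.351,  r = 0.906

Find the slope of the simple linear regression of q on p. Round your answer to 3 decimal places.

0.731

b = r · sᵧ/sₓ = 0.906 · 2.351/2.915 = 0.730705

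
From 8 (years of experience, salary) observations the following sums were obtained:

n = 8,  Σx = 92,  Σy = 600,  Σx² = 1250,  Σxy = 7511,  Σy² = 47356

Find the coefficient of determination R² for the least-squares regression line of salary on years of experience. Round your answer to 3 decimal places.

0.825

Sxx = Σx² − (Σx)²/n = 1250 − 1058 = 192
Sxy = Σxy − (Σx)(Σy)/n = 7511 − 6900 = 611
Syy = Σy² − (Σy)²/n = 47356 − 45000 = 2356
R² = Sxy²/(Sxx·Syy) = (611)²/(192·2356) = 0.825289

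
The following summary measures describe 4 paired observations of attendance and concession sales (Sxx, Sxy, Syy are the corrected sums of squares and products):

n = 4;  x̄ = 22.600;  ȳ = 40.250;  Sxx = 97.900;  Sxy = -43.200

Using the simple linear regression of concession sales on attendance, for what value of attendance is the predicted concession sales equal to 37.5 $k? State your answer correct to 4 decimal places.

b = Sxy/Sxx = -43.2/97.9 = -0.441267
a = ȳ − b·x̄ = 40.25 − (-0.441267)·22.6 = 50.222625
Set a + b·x = 37.5: x = (37.5 − 50.222625) / (-0.441267) = 28.832060

28.8321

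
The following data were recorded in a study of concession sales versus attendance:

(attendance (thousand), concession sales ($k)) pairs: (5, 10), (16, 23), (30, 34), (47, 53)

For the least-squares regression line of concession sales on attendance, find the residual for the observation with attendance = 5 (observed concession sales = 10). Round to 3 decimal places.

-0.500

n = 4, Σx = 98, Σy = 120, Σxy = 3929, Σx² = 3390
Sxx = Σx² − (Σx)²/n = 3390 − 2401 = 989
Sxy = Σxy − (Σx)(Σy)/n = 3929 − 2940 = 989
b = Sxy/Sxx = 989/989 = 1
a = ȳ − b·x̄ = 30 − 1·24.5 = 5.5
ŷ(5) = 5.5 + 1·5 = 10.5
residual = y − ŷ = 10 − 10.5 = -0.5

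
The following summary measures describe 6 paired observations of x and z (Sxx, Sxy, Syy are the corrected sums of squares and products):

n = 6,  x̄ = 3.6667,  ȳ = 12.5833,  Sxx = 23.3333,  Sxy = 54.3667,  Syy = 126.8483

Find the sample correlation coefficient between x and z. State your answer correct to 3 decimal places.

0.999

r = Sxy/√(Sxx·Syy) = 54.3667/√(2959.789438) = 54.3667/54.403947 = 0.999315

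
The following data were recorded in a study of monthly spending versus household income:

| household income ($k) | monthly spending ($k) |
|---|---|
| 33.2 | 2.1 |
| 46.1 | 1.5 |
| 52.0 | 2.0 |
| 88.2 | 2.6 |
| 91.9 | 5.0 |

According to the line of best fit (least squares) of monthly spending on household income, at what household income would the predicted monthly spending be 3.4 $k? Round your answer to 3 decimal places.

n = 5, Σx = 311.4, Σy = 13.2, Σxy = 931.69, Σx² = 22156.3
Sxx = Σx² − (Σx)²/n = 22156.3 − 19393.992 = 2762.308
Sxy = Σxy − (Σx)(Σy)/n = 931.69 − 822.096 = 109.594
b = Sxy/Sxx = 109.594/2762.308 = 0.039675
a = ȳ − b·x̄ = 2.64 − 0.039675·62.28 = 0.169054
Set a + b·x = 3.4: x = (3.4 − 0.169054) / 0.039675 = 81.435739

81.436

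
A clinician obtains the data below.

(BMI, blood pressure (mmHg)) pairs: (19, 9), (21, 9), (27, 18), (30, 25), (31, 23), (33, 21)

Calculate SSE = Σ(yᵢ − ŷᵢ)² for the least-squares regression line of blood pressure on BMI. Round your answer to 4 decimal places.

31.8508

n = 6, Σx = 161, Σy = 105, Σxy = 3002, Σx² = 4481, Σy² = 2081
Sxx = Σx² − (Σx)²/n = 4481 − 4320.166667 = 160.833333
Sxy = Σxy − (Σx)(Σy)/n = 3002 − 2817.5 = 184.5
Syy = Σy² − (Σy)²/n = 2081 − 1837.5 = 243.5
b = Sxy/Sxx = 184.5/160.833333 = 1.147150
SSE = Syy − b·Sxy = 243.5 − 1.147150·184.5 = 31.850777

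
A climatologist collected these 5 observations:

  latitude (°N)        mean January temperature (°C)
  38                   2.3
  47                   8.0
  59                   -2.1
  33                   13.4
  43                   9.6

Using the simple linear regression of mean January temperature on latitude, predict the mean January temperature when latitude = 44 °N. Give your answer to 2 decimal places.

n = 5, Σx = 220, Σy = 31.2, Σxy = 1194.5, Σx² = 10072
Sxx = Σx² − (Σx)²/n = 10072 − 9680 = 392
Sxy = Σxy − (Σx)(Σy)/n = 1194.5 − 1372.8 = -178.3
b = Sxy/Sxx = -178.3/392 = -0.454847
a = ȳ − b·x̄ = 6.24 − (-0.454847)·44 = 26.253265
ŷ(44) = a + b·44 = 26.253265 + (-0.454847)·44 = 6.24

6.24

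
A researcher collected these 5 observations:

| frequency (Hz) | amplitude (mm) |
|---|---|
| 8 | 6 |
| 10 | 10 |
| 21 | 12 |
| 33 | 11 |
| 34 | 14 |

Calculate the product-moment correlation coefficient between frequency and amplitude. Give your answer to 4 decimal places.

n = 5, Σx = 106, Σy = 53, Σxy = 1239, Σx² = 2850, Σy² = 597
Sxx = Σx² − (Σx)²/n = 2850 − 2247.2 = 602.8
Sxy = Σxy − (Σx)(Σy)/n = 1239 − 1123.6 = 115.4
Syy = Σy² − (Σy)²/n = 597 − 561.8 = 35.2
r = Sxy/√(Sxx·Syy) = 115.4/√(21218.56) = 115.4/145.665919 = 0.792224

0.7922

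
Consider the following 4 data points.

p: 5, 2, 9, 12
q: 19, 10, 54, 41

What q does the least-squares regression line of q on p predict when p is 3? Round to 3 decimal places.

n = 4, Σx = 28, Σy = 124, Σxy = 1093, Σx² = 254
Sxx = Σx² − (Σx)²/n = 254 − 196 = 58
Sxy = Σxy − (Σx)(Σy)/n = 1093 − 868 = 225
b = Sxy/Sxx = 225/58 = 3.879310
a = ȳ − b·x̄ = 31 − 3.879310·7 = 3.844828
ŷ(3) = a + b·3 = 3.844828 + 3.879310·3 = 15.482759

15.483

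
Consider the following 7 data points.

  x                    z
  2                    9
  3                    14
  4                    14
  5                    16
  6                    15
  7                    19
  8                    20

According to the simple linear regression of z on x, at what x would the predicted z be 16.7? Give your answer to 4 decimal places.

n = 7, Σx = 35, Σy = 107, Σxy = 579, Σx² = 203
Sxx = Σx² − (Σx)²/n = 203 − 175 = 28
Sxy = Σxy − (Σx)(Σy)/n = 579 − 535 = 44
b = Sxy/Sxx = 44/28 = 1.571429
a = ȳ − b·x̄ = 15.285714 − 1.571429·5 = 7.428571
Set a + b·x = 16.7: x = (16.7 − 7.428571) / 1.571429 = 5.9

5.9000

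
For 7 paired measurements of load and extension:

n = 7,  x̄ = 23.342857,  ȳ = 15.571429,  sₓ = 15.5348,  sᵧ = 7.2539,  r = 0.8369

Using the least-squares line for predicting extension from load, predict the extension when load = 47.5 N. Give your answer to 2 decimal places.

b = r · sᵧ/sₓ = 0.8369 · 7.2539/15.5348 = 0.390786
a = ȳ − b·x̄ = 15.571429 − 0.390786·23.342857 = 6.449357
ŷ(47.5) = a + b·47.5 = 6.449357 + 0.390786·47.5 = 25.011712

25.01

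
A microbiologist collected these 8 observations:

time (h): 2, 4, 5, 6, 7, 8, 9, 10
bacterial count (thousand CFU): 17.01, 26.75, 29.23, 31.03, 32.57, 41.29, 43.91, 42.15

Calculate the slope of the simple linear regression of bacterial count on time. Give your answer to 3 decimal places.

3.323

n = 8, Σx = 51, Σy = 263.94, Σxy = 1848.35, Σx² = 375
Sxx = Σx² − (Σx)²/n = 375 − 325.125 = 49.875
Sxy = Σxy − (Σx)(Σy)/n = 1848.35 − 1682.6175 = 165.7325
b = Sxy/Sxx = 165.7325/49.875 = 3.322957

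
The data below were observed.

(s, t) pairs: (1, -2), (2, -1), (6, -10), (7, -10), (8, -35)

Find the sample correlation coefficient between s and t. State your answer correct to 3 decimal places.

-0.791

n = 5, Σx = 24, Σy = -58, Σxy = -414, Σx² = 154, Σy² = 1430
Sxx = Σx² − (Σx)²/n = 154 − 115.2 = 38.8
Sxy = Σxy − (Σx)(Σy)/n = -414 − (-278.4) = -135.6
Syy = Σy² − (Σy)²/n = 1430 − 672.8 = 757.2
r = Sxy/√(Sxx·Syy) = -135.6/√(29379.36) = -135.6/171.404084 = -0.791113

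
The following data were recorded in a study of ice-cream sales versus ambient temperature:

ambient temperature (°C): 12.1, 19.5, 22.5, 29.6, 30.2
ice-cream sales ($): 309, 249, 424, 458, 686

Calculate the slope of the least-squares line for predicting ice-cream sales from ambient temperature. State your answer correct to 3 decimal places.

n = 5, Σx = 113.9, Σy = 2126, Σxy = 52408.4, Σx² = 2821.11
Sxx = Σx² − (Σx)²/n = 2821.11 − 2594.642 = 226.468
Sxy = Σxy − (Σx)(Σy)/n = 52408.4 − 48430.28 = 3978.12
b = Sxy/Sxx = 3978.12/226.468 = 17.565925

17.566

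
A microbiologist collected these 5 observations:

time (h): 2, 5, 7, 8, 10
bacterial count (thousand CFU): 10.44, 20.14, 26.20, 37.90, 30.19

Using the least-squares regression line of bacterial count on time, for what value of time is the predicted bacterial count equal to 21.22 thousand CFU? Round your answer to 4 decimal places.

n = 5, Σx = 32, Σy = 124.87, Σxy = 910.08, Σx² = 242
Sxx = Σx² − (Σx)²/n = 242 − 204.8 = 37.2
Sxy = Σxy − (Σx)(Σy)/n = 910.08 − 799.168 = 110.912
b = Sxy/Sxx = 110.912/37.2 = 2.981505
a = ȳ − b·x̄ = 24.974 − 2.981505·6.4 = 5.892366
Set a + b·x = 21.22: x = (21.22 − 5.892366) / 2.981505 = 5.140905

5.1409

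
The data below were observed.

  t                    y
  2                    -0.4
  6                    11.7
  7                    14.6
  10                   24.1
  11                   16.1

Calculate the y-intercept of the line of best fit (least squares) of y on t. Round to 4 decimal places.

-2.9063

n = 5, Σx = 36, Σy = 66.1, Σxy = 589.7, Σx² = 310
Sxx = Σx² − (Σx)²/n = 310 − 259.2 = 50.8
Sxy = Σxy − (Σx)(Σy)/n = 589.7 − 475.92 = 113.78
b = Sxy/Sxx = 113.78/50.8 = 2.239764
a = ȳ − b·x̄ = 13.22 − 2.239764·7.2 = -2.906299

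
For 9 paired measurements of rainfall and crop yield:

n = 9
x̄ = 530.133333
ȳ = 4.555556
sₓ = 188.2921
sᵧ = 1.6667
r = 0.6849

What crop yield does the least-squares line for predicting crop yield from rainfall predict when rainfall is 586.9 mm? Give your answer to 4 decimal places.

4.8997

b = r · sᵧ/sₓ = 0.6849 · 1.6667/188.2921 = 0.006063
a = ȳ − b·x̄ = 4.555556 − 0.006063·530.133333 = 1.341617
ŷ(586.9) = a + b·586.9 = 1.341617 + 0.006063·586.9 = 4.899705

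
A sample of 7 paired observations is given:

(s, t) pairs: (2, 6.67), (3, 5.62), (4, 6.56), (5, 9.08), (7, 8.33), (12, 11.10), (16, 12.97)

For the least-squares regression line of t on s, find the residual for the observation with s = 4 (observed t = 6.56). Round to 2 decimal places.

-0.59

n = 7, Σx = 49, Σy = 60.33, Σxy = 500.87, Σx² = 503
Sxx = Σx² − (Σx)²/n = 503 − 343 = 160
Sxy = Σxy − (Σx)(Σy)/n = 500.87 − 422.31 = 78.56
b = Sxy/Sxx = 78.56/160 = 0.491
a = ȳ − b·x̄ = 8.618571 − 0.491·7 = 5.181571
ŷ(4) = 5.181571 + 0.491·4 = 7.145571
residual = y − ŷ = 6.56 − 7.145571 = -0.585571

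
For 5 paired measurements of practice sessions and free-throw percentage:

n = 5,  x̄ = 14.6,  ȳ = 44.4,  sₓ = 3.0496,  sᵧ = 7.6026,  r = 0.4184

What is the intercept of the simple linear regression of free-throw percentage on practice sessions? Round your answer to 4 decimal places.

b = r · sᵧ/sₓ = 0.4184 · 7.6026/3.0496 = 1.043064
a = ȳ − b·x̄ = 44.4 − 1.043064·14.6 = 29.171266

29.1713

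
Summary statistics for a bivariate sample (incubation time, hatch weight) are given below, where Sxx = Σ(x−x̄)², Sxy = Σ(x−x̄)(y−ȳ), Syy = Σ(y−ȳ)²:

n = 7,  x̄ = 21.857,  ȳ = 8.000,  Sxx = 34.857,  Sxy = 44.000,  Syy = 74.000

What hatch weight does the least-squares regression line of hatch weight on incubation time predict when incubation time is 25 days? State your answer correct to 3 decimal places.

b = Sxy/Sxx = 44/34.857 = 1.262300
a = ȳ − b·x̄ = 8 − 1.262300·21.857 = -19.590097
ŷ(25) = a + b·25 = -19.590097 + 1.262300·25 = 11.967410

11.967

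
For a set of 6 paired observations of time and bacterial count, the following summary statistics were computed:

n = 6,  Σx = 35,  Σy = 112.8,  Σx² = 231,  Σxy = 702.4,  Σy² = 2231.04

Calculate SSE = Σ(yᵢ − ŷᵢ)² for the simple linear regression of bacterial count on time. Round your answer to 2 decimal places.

36.93

Sxx = Σx² − (Σx)²/n = 231 − 204.166667 = 26.833333
Sxy = Σxy − (Σx)(Σy)/n = 702.4 − 658 = 44.4
Syy = Σy² − (Σy)²/n = 2231.04 − 2120.64 = 110.4
b = Sxy/Sxx = 44.4/26.833333 = 1.654658
SSE = Syy − b·Sxy = 110.4 − 1.654658·44.4 = 36.933168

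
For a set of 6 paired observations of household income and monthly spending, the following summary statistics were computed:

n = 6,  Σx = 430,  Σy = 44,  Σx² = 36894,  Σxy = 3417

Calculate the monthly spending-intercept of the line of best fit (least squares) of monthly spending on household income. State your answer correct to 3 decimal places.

4.224

Sxx = Σx² − (Σx)²/n = 36894 − 30816.666667 = 6077.333333
Sxy = Σxy − (Σx)(Σy)/n = 3417 − 3153.333333 = 263.666667
b = Sxy/Sxx = 263.666667/6077.333333 = 0.043385
a = ȳ − b·x̄ = 7.333333 − 0.043385·71.666667 = 4.224057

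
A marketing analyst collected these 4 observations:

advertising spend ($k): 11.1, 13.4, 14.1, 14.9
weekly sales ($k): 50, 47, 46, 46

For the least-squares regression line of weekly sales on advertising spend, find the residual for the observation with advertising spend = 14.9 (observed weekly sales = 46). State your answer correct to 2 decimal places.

n = 4, Σx = 53.5, Σy = 189, Σxy = 2518.8, Σx² = 723.59
Sxx = Σx² − (Σx)²/n = 723.59 − 715.5625 = 8.0275
Sxy = Σxy − (Σx)(Σy)/n = 2518.8 − 2527.875 = -9.075
b = Sxy/Sxx = -9.075/8.0275 = -1.130489
a = ȳ − b·x̄ = 47.25 − (-1.130489)·13.375 = 62.370290
ŷ(14.9) = 62.370290 + (-1.130489)·14.9 = 45.526004
residual = y − ŷ = 46 − 45.526004 = 0.473996

0.47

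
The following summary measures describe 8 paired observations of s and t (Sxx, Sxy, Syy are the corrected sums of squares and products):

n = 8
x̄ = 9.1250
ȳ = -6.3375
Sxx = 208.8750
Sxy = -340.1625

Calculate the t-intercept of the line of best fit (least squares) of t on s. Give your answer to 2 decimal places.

8.52

b = Sxy/Sxx = -340.1625/208.875 = -1.628546
a = ȳ − b·x̄ = -6.3375 − (-1.628546)·9.125 = 8.522980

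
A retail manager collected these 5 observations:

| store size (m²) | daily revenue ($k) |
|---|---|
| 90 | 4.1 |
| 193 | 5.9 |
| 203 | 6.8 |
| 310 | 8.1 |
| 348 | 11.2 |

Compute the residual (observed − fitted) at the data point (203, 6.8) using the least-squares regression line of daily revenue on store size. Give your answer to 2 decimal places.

n = 5, Σx = 1144, Σy = 36.1, Σxy = 9296.7, Σx² = 303762
Sxx = Σx² − (Σx)²/n = 303762 − 261747.2 = 42014.8
Sxy = Σxy − (Σx)(Σy)/n = 9296.7 − 8259.68 = 1037.02
b = Sxy/Sxx = 1037.02/42014.8 = 0.024682
a = ȳ − b·x̄ = 7.22 − 0.024682·228.8 = 1.572700
ŷ(203) = 1.572700 + 0.024682·203 = 6.583198
residual = y − ŷ = 6.8 − 6.583198 = 0.216802

0.22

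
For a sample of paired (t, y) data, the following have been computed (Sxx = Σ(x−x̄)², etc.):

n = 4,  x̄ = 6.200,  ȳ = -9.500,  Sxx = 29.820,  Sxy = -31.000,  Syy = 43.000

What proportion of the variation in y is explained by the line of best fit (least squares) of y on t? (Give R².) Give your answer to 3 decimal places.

0.749

R² = Sxy²/(Sxx·Syy) = (-31)²/(29.82·43) = 0.749458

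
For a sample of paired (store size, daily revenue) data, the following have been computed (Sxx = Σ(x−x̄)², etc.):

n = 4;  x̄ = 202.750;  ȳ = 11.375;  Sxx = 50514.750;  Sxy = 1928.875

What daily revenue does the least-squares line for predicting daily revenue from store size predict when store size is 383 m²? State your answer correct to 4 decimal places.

18.2577

b = Sxy/Sxx = 1928.875/50514.75 = 0.038184
a = ȳ − b·x̄ = 11.375 − 0.038184·202.75 = 3.633115
ŷ(383) = a + b·383 = 3.633115 + 0.038184·383 = 18.257737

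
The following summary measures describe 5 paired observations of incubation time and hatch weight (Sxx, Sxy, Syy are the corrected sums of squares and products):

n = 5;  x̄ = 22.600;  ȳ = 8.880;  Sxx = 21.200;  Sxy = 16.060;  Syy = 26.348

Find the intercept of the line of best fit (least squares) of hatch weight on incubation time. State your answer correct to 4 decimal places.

b = Sxy/Sxx = 16.06/21.2 = 0.757547
a = ȳ − b·x̄ = 8.88 − 0.757547·22.6 = -8.240566

-8.2406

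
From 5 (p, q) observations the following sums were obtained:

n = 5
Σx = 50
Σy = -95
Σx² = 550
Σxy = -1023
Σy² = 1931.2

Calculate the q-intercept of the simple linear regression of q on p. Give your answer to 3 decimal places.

-4.400

Sxx = Σx² − (Σx)²/n = 550 − 500 = 50
Sxy = Σxy − (Σx)(Σy)/n = -1023 − (-950) = -73
b = Sxy/Sxx = -73/50 = -1.46
a = ȳ − b·x̄ = -19 − (-1.46)·10 = -4.4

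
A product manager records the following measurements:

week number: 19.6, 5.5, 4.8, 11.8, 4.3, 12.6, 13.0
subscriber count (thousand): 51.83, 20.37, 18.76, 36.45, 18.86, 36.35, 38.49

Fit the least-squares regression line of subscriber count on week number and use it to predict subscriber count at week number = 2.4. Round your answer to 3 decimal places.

14.092

n = 7, Σx = 71.6, Σy = 221.11, Σxy = 2687.539, Σx² = 922.94
Sxx = Σx² − (Σx)²/n = 922.94 − 732.365714 = 190.574286
Sxy = Σxy − (Σx)(Σy)/n = 2687.539 − 2261.639429 = 425.899571
b = Sxy/Sxx = 425.899571/190.574286 = 2.234822
a = ȳ − b·x̄ = 31.587143 − 2.234822·10.228571 = 8.728108
ŷ(2.4) = a + b·2.4 = 8.728108 + 2.234822·2.4 = 14.091681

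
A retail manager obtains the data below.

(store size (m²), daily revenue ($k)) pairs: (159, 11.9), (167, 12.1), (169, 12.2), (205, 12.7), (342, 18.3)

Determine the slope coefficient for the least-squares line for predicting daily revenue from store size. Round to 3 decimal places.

n = 5, Σx = 1042, Σy = 67.2, Σxy = 14836.7, Σx² = 240720
Sxx = Σx² − (Σx)²/n = 240720 − 217152.8 = 23567.2
Sxy = Σxy − (Σx)(Σy)/n = 14836.7 − 14004.48 = 832.22
b = Sxy/Sxx = 832.22/23567.2 = 0.035313

0.035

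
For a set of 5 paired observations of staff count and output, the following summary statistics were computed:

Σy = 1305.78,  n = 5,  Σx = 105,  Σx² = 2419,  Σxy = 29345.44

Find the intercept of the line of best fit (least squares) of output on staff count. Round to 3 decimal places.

72.346

Sxx = Σx² − (Σx)²/n = 2419 − 2205 = 214
Sxy = Σxy − (Σx)(Σy)/n = 29345.44 − 27421.38 = 1924.06
b = Sxy/Sxx = 1924.06/214 = 8.990935
a = ȳ − b·x̄ = 261.156 − 8.990935·21 = 72.346374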